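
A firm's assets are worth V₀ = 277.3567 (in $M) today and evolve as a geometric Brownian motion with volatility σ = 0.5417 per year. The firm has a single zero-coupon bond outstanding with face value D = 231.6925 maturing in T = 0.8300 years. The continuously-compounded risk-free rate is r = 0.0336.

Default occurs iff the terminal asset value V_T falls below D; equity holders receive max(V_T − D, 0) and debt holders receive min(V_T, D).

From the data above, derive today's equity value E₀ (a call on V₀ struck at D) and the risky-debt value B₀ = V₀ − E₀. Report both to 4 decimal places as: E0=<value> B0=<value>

Equity is a call on the firm's assets struck at D = 231.6925:
d₁ = [ln(V₀/D) + (r + σ²/2)T] / (σ√T)
   = [ln(277.3567/231.6925) + (0.0336 + 0.5·0.5417²)·0.8300] / (0.5417·√0.8300)
   = [0.179893 + 0.149665] / 0.493512 = 0.667782
d₂ = d₁ − σ√T = 0.667782 − 0.493512 = 0.174270
N(d₁) = 0.747864,  N(d₂) = 0.569173,  e^(−rT) = 0.972497
E₀ = V₀·N(d₁) − D·e^(−rT)·N(d₂)
   = 277.3567·0.747864 − 231.6925·0.972497·0.569173 = 79.178675
B₀ = V₀ − E₀ = 277.3567 − 79.178675 = 198.178025

E0=79.1787 B0=198.1780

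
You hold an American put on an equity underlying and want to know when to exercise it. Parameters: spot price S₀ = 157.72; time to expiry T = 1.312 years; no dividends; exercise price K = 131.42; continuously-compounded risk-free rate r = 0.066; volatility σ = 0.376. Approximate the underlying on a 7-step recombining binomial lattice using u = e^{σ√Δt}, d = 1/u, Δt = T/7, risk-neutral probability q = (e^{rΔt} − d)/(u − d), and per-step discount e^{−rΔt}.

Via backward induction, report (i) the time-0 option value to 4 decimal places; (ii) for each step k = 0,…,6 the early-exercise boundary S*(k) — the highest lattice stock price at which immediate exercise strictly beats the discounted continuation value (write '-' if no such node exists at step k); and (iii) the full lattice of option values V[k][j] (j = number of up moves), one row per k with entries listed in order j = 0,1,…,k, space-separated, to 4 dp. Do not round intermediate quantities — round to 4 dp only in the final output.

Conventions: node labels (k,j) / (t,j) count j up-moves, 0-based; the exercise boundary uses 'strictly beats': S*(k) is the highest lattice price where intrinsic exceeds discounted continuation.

price = 9.6857
boundary = - - - - 82.2443 96.7835 113.8928
tree:
9.6857
15.3623 4.1935
23.6291 7.3953 1.0639
34.9566 12.7772 2.1434 0.0000
49.1757 21.4669 4.3183 0.0000 0.0000
61.5307 34.6365 8.6999 0.0000 0.0000 0.0000
72.0297 49.1757 17.5272 0.0000 0.0000 0.0000 0.0000
80.9515 61.5307 34.6365 0.0000 0.0000 0.0000 0.0000 0.0000

Δt=0.18743, u=1.17678, d=0.84978, q=0.49746, disc=e^(-rΔt)=0.98771
k=7 terminal: V=max(K-S,0) → 80.9515 61.5307 34.6365 0.0000 0.0000 0.0000 0.0000 0.0000
k=6: j=0 S=59.3903 intr=72.0297 cont=70.4140 V=72.0297[EX]; j=1 S=82.2443 intr=49.1757 cont=47.5600 V=49.1757[EX]; j=2 S=113.8928 intr=17.5272 cont=17.1923 V=17.5272[EX]; j=3 S=157.7200 intr=0.0000 cont=0.0000 V=0.0000[hold]; j=4 S=218.4124 intr=0.0000 cont=0.0000 V=0.0000[hold]; j=5 S=302.4598 intr=0.0000 cont=0.0000 V=0.0000[hold]; j=6 S=418.8496 intr=0.0000 cont=0.0000 V=0.0000[hold]  S*(6)=113.8928
k=5: j=0 S=69.8893 intr=61.5307 cont=59.9150 V=61.5307[EX]; j=1 S=96.7835 intr=34.6365 cont=33.0209 V=34.6365[EX]; j=2 S=134.0268 intr=0.0000 cont=8.6999 V=8.6999[hold]; j=3 S=185.6017 intr=0.0000 cont=0.0000 V=0.0000[hold]; j=4 S=257.0233 intr=0.0000 cont=0.0000 V=0.0000[hold]; j=5 S=355.9286 intr=0.0000 cont=0.0000 V=0.0000[hold]  S*(5)=96.7835
k=4: j=0 S=82.2443 intr=49.1757 cont=47.5600 V=49.1757[EX]; j=1 S=113.8928 intr=17.5272 cont=21.4669 V=21.4669[hold]; j=2 S=157.7200 intr=0.0000 cont=4.3183 V=4.3183[hold]; j=3 S=218.4124 intr=0.0000 cont=0.0000 V=0.0000[hold]; j=4 S=302.4598 intr=0.0000 cont=0.0000 V=0.0000[hold]  S*(4)=82.2443
k=3: j=0 S=96.7835 intr=34.6365 cont=34.9566 V=34.9566[hold]; j=1 S=134.0268 intr=0.0000 cont=12.7772 V=12.7772[hold]; j=2 S=185.6017 intr=0.0000 cont=2.1434 V=2.1434[hold]; j=3 S=257.0233 intr=0.0000 cont=0.0000 V=0.0000[hold]  S*(3)=-
k=2: j=0 S=113.8928 intr=17.5272 cont=23.6291 V=23.6291[hold]; j=1 S=157.7200 intr=0.0000 cont=7.3953 V=7.3953[hold]; j=2 S=218.4124 intr=0.0000 cont=1.0639 V=1.0639[hold]  S*(2)=-
k=1: j=0 S=134.0268 intr=0.0000 cont=15.3623 V=15.3623[hold]; j=1 S=185.6017 intr=0.0000 cont=4.1935 V=4.1935[hold]  S*(1)=-
k=0: j=0 S=157.7200 intr=0.0000 cont=9.6857 V=9.6857[hold]  S*(0)=-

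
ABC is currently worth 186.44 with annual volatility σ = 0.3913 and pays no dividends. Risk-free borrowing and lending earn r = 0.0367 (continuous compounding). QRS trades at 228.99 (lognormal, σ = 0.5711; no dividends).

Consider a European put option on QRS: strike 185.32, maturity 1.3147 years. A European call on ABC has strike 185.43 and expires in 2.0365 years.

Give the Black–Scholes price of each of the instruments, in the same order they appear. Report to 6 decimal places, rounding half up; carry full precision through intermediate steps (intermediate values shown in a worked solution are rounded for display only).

price(QRS put K=185.32) = 29.720231
price(ABC call K=185.43) = 46.997759

[QRS put K=185.32]
σ√T = 0.5711·√1.3147 = 0.654825
d₁ = (ln(S/K) + (r+σ²/2)T) / (σ√T) = (ln(228.99/185.32) + (0.0367+0.5711²/2)·1.3147) / 0.654825 = (0.211594 + 0.262648) / 0.654825 = 0.724227
d₂ = d₁ − σ√T = 0.724227 − 0.654825 = 0.069401
e^{−rT} = 0.952896
N(−d₁) = 0.234463,  N(−d₂) = 0.472335
price = K·e^{−rT}·N(−d₂) − S·N(−d₁) = 83.409991 − 53.689760 = 29.720231
[ABC call K=185.43]
σ√T = 0.3913·√2.0365 = 0.558409
d₁ = (ln(S/K) + (r+σ²/2)T) / (σ√T) = (ln(186.44/185.43) + (0.0367+0.3913²/2)·2.0365) / 0.558409 = (0.005432 + 0.230650) / 0.558409 = 0.422776
d₂ = d₁ − σ√T = 0.422776 − 0.558409 = -0.135633
e^{−rT} = 0.927985
N(d₁) = 0.663771,  N(d₂) = 0.446056
price = S·N(d₁) − K·e^{−rT}·N(d₂) = 123.753387 − 76.755627 = 46.997759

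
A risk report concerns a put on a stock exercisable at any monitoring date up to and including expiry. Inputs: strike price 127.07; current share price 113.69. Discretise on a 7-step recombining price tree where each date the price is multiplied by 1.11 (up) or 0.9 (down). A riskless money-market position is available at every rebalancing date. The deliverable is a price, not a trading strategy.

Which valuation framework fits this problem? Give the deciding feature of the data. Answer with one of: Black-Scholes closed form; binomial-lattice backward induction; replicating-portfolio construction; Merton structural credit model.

Key observation: with exercise allowed before expiry on a discrete up/down model (7 steps from spot 113.69), the strike-127.07 put's value must be rolled back through the tree testing early exercise at each node.

framework: binomial-lattice backward induction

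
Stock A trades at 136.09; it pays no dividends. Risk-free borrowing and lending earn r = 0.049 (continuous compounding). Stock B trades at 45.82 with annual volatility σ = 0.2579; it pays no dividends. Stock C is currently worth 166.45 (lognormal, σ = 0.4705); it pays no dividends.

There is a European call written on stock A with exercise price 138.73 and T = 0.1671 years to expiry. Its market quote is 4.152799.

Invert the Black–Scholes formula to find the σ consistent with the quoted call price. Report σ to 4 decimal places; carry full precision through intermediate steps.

sigma = 0.2183

At σ = 0.2183 the Black–Scholes value reproduces the quote:
σ√T = 0.2183·√0.1671 = 0.089236
d₁ = (ln(S/K) + (r+σ²/2)T) / (σ√T) = (ln(136.09/138.73) + (0.049+0.2183²/2)·0.1671) / 0.089236 = (-0.019213 + 0.012169) / 0.089236 = -0.078933
d₂ = d₁ − σ√T = -0.078933 − 0.089236 = -0.168169
e^{−rT} = 0.991846
N(d₁) = 0.468543,  N(d₂) = 0.433225
V = S·N(d₁) − K·e^{−rT}·N(d₂) = 63.764008 − 59.611209 = 4.152799 (matching the quote); vega is positive throughout, so no other σ reproduces this price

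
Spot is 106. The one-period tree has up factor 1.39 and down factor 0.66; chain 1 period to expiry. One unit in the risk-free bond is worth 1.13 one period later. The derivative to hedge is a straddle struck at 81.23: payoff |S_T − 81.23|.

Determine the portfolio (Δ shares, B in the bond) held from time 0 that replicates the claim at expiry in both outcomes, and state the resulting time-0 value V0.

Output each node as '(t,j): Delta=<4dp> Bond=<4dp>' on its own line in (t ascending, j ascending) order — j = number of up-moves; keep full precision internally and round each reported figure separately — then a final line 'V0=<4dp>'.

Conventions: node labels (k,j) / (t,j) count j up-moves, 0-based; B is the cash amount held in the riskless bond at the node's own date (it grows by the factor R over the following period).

No-arbitrage ⇒ martingale measure with p* = (R−d)/(u−d) = 0.6438.
Terminal payoffs: V(1,0)=11.2700, V(1,1)=66.1100
(0,0): S=106.0000. Δ = (V_up−V_dn)/(S_up−S_dn) = (66.1100−11.2700)/(147.3400−69.9600) = 0.7087. V = [p*·66.1100 + (1−p*)·11.2700]/1.13 = 41.2194. B = V − Δ·S = -33.9039.
As a check, the time-0 holding Δ(0,0)·S0 + B(0,0) comes to 41.2194 — exactly V0.

(0,0): Delta=0.7087 Bond=-33.9039
V0=41.2194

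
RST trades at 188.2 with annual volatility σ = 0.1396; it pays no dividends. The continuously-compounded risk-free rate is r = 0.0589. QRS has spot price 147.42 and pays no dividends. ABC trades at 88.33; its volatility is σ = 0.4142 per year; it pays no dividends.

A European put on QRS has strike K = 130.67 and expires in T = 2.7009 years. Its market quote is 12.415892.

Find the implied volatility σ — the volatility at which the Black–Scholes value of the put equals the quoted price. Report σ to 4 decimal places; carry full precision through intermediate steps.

sigma = 0.3194

At σ = 0.3194 the Black–Scholes value reproduces the quote:
σ√T = 0.3194·√2.7009 = 0.524915
d₁ = (ln(S/K) + (r+σ²/2)T) / (σ√T) = (ln(147.42/130.67) + (0.0589+0.3194²/2)·2.7009) / 0.524915 = (0.120611 + 0.296851) / 0.524915 = 0.795293
d₂ = d₁ − σ√T = 0.795293 − 0.524915 = 0.270378
e^{−rT} = 0.852926
N(−d₁) = 0.213221,  N(−d₂) = 0.393435
V = K·e^{−rT}·N(−d₂) − S·N(−d₁) = 43.848995 − 31.433103 = 12.415892 (the quoted price), and the Black–Scholes price is strictly increasing in σ, so σ is unique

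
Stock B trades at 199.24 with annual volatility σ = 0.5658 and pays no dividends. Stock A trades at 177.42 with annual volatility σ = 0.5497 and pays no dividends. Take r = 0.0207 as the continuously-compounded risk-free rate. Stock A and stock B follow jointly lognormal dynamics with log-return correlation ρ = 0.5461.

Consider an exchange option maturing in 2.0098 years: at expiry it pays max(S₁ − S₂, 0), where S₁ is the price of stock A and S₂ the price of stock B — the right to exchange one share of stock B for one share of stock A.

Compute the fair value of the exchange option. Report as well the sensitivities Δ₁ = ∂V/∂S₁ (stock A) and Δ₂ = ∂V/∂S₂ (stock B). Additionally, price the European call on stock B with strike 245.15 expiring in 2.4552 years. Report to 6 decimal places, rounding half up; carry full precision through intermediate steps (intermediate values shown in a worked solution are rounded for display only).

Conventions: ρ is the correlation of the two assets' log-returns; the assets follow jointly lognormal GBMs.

σ_eff = √(σ₁² + σ₂² − 2ρσ₁σ₂) = √(0.5497² + 0.5658² − 2·0.5461·0.5497·0.5658) = 0.531605
d₁ = (ln(S₁/S₂) + (q₂ − q₁ + σ_eff²/2)T) / (σ_eff√T) = (ln(177.42/199.24) + (0.0 − 0.0 + 0.141302)·2.0098) / 0.753642 = 0.222915
d₂ = d₁ − σ_eff√T = 0.222915 − 0.753642 = -0.530727
N(d₁) = 0.588199,  N(d₂) = 0.297804
V = S₁·e^{−q₁T}·N(d₁) − S₂·e^{−q₂T}·N(d₂) = 104.358271 − 59.334438 = 45.023833
Δ₁ = e^{−q₁T}·N(d₁) = 0.588199;  Δ₂ = −e^{−q₂T}·N(d₂) = -0.297804
[vanilla: stock B call K=245.15]
σ√T = 0.5658·√2.4552 = 0.886556
d₁ = (ln(S/K) + (r+σ²/2)T) / (σ√T) = (ln(199.24/245.15) + (0.0207+0.5658²/2)·2.4552) / 0.886556 = (-0.207360 + 0.443814) / 0.886556 = 0.266710
d₂ = d₁ − σ√T = 0.266710 − 0.886556 = -0.619846
e^{−rT} = 0.950447
N(d₁) = 0.605154,  N(d₂) = 0.267680
price = S·N(d₁) − K·e^{−rT}·N(d₂) = 120.570854 − 62.369900 = 58.200954

exchange price = 45.023833
Δ1 = 0.588199
Δ2 = -0.297804
price(stock B call K=245.15) = 58.200954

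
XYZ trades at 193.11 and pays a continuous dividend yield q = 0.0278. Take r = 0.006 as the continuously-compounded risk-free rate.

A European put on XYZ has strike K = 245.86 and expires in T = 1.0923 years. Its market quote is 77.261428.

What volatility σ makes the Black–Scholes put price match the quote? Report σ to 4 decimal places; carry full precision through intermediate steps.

sigma = 0.4851

At σ = 0.4851 the Black–Scholes value reproduces the quote:
σ√T = 0.4851·√1.0923 = 0.506993
d₁ = (ln(S/K) + (r−q+σ²/2)T) / (σ√T) = (ln(193.11/245.86) + (0.006−0.0278+0.4851²/2)·1.0923) / 0.506993 = (-0.241502 + 0.104709) / 0.506993 = -0.269813
d₂ = d₁ − σ√T = -0.269813 − 0.506993 = -0.776806
e^{−rT} = 0.993468
e^{−qT} = 0.970090
N(−d₁) = 0.606348,  N(−d₂) = 0.781363
V = K·e^{−rT}·N(−d₂) − S·e^{−qT}·N(−d₁) = 190.851107 − 113.589679 = 77.261428 (the quoted price), and the Black–Scholes price is strictly increasing in σ, so σ is unique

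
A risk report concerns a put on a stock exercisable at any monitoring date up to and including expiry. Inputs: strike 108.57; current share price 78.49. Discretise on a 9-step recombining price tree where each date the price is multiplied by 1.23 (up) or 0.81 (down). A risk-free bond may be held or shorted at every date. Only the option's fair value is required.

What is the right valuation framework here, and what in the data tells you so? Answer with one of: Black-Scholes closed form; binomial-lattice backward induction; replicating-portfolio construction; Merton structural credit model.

Key observation: the defining feature is the embedded early-exercise option across 9 discrete dates on the spot-78.49 tree; pricing the strike-108.57 put means working backward with an exercise test at every node.

framework: binomial-lattice backward induction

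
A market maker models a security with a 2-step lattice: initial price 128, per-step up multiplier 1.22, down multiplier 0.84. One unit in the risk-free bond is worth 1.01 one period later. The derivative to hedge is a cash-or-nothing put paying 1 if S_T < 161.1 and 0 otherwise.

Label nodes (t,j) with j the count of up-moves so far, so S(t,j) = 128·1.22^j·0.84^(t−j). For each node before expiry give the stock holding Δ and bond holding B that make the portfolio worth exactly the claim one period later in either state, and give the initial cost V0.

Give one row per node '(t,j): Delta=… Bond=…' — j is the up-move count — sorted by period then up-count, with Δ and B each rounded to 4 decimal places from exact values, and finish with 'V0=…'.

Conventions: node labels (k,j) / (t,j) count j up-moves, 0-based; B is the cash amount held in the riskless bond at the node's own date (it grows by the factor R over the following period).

(0,0): Delta=-0.0091 Bond=1.9497
(1,0): Delta=0.0000 Bond=0.9901
(1,1): Delta=-0.0169 Bond=3.1787
V0=0.7841

No-arbitrage ⇒ martingale measure with p* = (R−d)/(u−d) = 0.4474.
At maturity the claim pays: V(2,0)=1.0000, V(2,1)=1.0000, V(2,2)=0.0000
Node (1,0) S=107.5200: V=(p*·1.0000+(1−p*)·1.0000)/1.01=0.9901; Δ=(1.0000−1.0000)/(131.1744−90.3168)=0.0000; B=V−Δ·S=0.9901
Node (1,1) S=156.1600: V=(p*·0.0000+(1−p*)·1.0000)/1.01=0.5472; Δ=(0.0000−1.0000)/(190.5152−131.1744)=-0.0169; B=V−Δ·S=3.1787
Node (0,0) S=128.0000: V=(p*·0.5472+(1−p*)·0.9901)/1.01=0.7841; Δ=(0.5472−0.9901)/(156.1600−107.5200)=-0.0091; B=V−Δ·S=1.9497
As a check, the time-0 holding Δ(0,0)·S0 + B(0,0) comes to 0.7841 — exactly V0.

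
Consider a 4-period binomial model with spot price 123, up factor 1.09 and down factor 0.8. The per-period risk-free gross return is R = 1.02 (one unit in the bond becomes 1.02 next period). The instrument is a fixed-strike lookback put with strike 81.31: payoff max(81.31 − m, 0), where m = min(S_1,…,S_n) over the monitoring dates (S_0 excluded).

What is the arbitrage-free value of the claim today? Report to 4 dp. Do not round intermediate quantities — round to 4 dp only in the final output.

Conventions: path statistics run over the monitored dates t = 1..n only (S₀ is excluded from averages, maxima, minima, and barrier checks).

No-arbitrage gives p* = (R−d)/(u−d) = 0.7586: enumerate every path, weight its payoff by its p*-probability, and discount by R^4.
Enumerate all 2^4 = 16 price paths (U = up ×1.09, D = down ×0.8); each path with k up-moves has probability p*^k·(1−p*)^(4−k).
DDDD: m=50.3808, payoff=30.9292, prob=0.003395
UDDD: m=68.6438, payoff=12.6662, prob=0.010669
DUDD: m=68.6438, payoff=12.6662, prob=0.010669
UUDD: m=93.5272, payoff=0.0000, prob=0.033531
DDUD: m=68.6438, payoff=12.6662, prob=0.010669
UDUD: m=93.5272, payoff=0.0000, prob=0.033531
DUUD: m=93.5272, payoff=0.0000, prob=0.033531
UUUD: m=127.4309, payoff=0.0000, prob=0.105384
DDDU: m=62.9760, payoff=18.3340, prob=0.010669
UDDU: m=85.8048, payoff=0.0000, prob=0.033531
DUDU: m=85.8048, payoff=0.0000, prob=0.033531
UUDU: m=116.9090, payoff=0.0000, prob=0.105384
DDUU: m=78.7200, payoff=2.5900, prob=0.033531
UDUU: m=107.2560, payoff=0.0000, prob=0.105384
DUUU: m=98.4000, payoff=0.0000, prob=0.105384
UUUU: m=134.0700, payoff=0.0000, prob=0.331206
Price = Σ prob·payoff / R^4 = 0.792854 / 1.082432 = 0.7325

price = 0.7325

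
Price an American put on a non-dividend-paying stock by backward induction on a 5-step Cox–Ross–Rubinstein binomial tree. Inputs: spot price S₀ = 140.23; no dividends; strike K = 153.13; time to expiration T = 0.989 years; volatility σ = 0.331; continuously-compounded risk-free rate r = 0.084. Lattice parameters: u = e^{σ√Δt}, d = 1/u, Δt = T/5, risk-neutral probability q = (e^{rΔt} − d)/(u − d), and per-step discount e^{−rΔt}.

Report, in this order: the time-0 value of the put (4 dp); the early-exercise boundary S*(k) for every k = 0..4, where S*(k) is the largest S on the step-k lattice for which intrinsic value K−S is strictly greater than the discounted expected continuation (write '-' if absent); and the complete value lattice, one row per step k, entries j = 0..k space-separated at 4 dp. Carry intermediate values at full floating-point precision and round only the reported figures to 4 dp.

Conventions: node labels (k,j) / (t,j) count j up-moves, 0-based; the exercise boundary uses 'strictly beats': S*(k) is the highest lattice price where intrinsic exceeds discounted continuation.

price = 20.8148
boundary = - - 104.4660 121.0341 104.4660
tree:
20.8148
32.5960 10.6090
48.6640 18.8120 3.3777
62.9642 32.0959 7.1543 0.0000
75.3069 48.6640 15.1533 0.0000 0.0000
85.9600 62.9642 32.0959 0.0000 0.0000 0.0000

Δt=0.19780, u=1.15860, d=0.86311, q=0.51996, disc=e^(-rΔt)=0.98352
k=5 terminal: V=max(K-S,0) → 85.9600 62.9642 32.0959 0.0000 0.0000 0.0000
k=4: j=0 S=77.8231 intr=75.3069 cont=72.7836 V=75.3069[EX]; j=1 S=104.4660 intr=48.6640 cont=46.1408 V=48.6640[EX]; j=2 S=140.2300 intr=12.9000 cont=15.1533 V=15.1533[hold]; j=3 S=188.2379 intr=0.0000 cont=0.0000 V=0.0000[hold]; j=4 S=252.6813 intr=0.0000 cont=0.0000 V=0.0000[hold]  S*(4)=104.4660
k=3: j=0 S=90.1658 intr=62.9642 cont=60.4409 V=62.9642[EX]; j=1 S=121.0341 intr=32.0959 cont=30.7249 V=32.0959[EX]; j=2 S=162.4703 intr=0.0000 cont=7.1543 V=7.1543[hold]; j=3 S=218.0922 intr=0.0000 cont=0.0000 V=0.0000[hold]  S*(3)=121.0341
k=2: j=0 S=104.4660 intr=48.6640 cont=46.1408 V=48.6640[EX]; j=1 S=140.2300 intr=12.9000 cont=18.8120 V=18.8120[hold]; j=2 S=188.2379 intr=0.0000 cont=3.3777 V=3.3777[hold]  S*(2)=104.4660
k=1: j=0 S=121.0341 intr=32.0959 cont=32.5960 V=32.5960[hold]; j=1 S=162.4703 intr=0.0000 cont=10.6090 V=10.6090[hold]  S*(1)=-
k=0: j=0 S=140.2300 intr=12.9000 cont=20.8148 V=20.8148[hold]  S*(0)=-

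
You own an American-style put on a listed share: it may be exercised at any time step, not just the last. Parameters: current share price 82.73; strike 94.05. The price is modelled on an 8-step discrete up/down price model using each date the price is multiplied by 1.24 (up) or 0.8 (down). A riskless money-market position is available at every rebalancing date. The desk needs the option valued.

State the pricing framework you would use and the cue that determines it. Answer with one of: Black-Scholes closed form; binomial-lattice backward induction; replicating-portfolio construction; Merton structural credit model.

framework: binomial-lattice backward induction

Key observation: with exercise allowed before expiry on a discrete up/down model (8 steps from spot 82.73), the strike-94.05 put's value must be rolled back through the tree testing early exercise at each node.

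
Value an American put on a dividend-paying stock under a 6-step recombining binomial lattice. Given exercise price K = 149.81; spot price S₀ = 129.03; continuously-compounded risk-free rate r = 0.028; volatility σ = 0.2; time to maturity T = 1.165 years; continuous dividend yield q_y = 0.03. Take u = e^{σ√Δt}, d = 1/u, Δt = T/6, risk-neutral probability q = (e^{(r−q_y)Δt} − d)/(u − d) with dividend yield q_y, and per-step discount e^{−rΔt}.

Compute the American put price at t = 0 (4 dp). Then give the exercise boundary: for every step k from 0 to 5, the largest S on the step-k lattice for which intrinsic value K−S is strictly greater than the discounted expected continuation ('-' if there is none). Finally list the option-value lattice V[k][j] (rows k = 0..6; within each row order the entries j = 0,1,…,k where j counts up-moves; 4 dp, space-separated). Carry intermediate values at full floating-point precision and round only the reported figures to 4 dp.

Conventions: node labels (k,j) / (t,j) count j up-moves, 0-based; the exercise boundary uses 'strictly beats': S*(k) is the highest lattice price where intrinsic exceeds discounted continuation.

Δt=0.19417  u=1.09213  d=0.91564  q=0.47578  discount=0.99458
step 6 (expiry): payoffs max(K−S,0) = 73.7690 59.1125 41.6310 20.7800 0.0000 0.0000 0.0000
step 5: (k=5,j=0): S=83.0466, K−S=66.7634, hold=66.4335 ⇒ V=66.7634 exercise | (k=5,j=1): S=99.0534, K−S=50.7566, hold=50.5197 ⇒ V=50.7566 exercise | (k=5,j=2): S=118.1454, K−S=31.6646, hold=31.5385 ⇒ V=31.6646 exercise | (k=5,j=3): S=140.9174, K−S=8.8926, hold=10.8342 ⇒ V=10.8342 continue | (k=5,j=4): S=168.0785, K−S=0.0000, hold=0.0000 ⇒ V=0.0000 continue | (k=5,j=5): S=200.4748, K−S=0.0000, hold=0.0000 ⇒ V=0.0000 continue  boundary S*=118.1454
step 4: (k=4,j=0): S=90.6975, K−S=59.1125, hold=58.8270 ⇒ V=59.1125 exercise | (k=4,j=1): S=108.1790, K−S=41.6310, hold=41.4470 ⇒ V=41.6310 exercise | (k=4,j=2): S=129.0300, K−S=20.7800, hold=21.6359 ⇒ V=21.6359 continue | (k=4,j=3): S=153.8999, K−S=0.0000, hold=5.6487 ⇒ V=5.6487 continue | (k=4,j=4): S=183.5633, K−S=0.0000, hold=0.0000 ⇒ V=0.0000 continue  boundary S*=108.1790
step 3: (k=3,j=0): S=99.0534, K−S=50.7566, hold=50.5197 ⇒ V=50.7566 exercise | (k=3,j=1): S=118.1454, K−S=31.6646, hold=31.9435 ⇒ V=31.9435 continue | (k=3,j=2): S=140.9174, K−S=8.8926, hold=13.9534 ⇒ V=13.9534 continue | (k=3,j=3): S=168.0785, K−S=0.0000, hold=2.9451 ⇒ V=2.9451 continue  boundary S*=99.0534
step 2: (k=2,j=0): S=108.1790, K−S=41.6310, hold=41.5790 ⇒ V=41.6310 exercise | (k=2,j=1): S=129.0300, K−S=20.7800, hold=23.2574 ⇒ V=23.2574 continue | (k=2,j=2): S=153.8999, K−S=0.0000, hold=8.6686 ⇒ V=8.6686 continue  boundary S*=108.1790
step 1: (k=1,j=0): S=118.1454, K−S=31.6646, hold=32.7108 ⇒ V=32.7108 continue | (k=1,j=1): S=140.9174, K−S=8.8926, hold=16.2278 ⇒ V=16.2278 continue  boundary S*=-
step 0: (k=0,j=0): S=129.0300, K−S=20.7800, hold=24.7337 ⇒ V=24.7337 continue  boundary S*=-

price = 24.7337
boundary = - - 108.1790 99.0534 108.1790 118.1454
tree:
24.7337
32.7108 16.2278
41.6310 23.2574 8.6686
50.7566 31.9435 13.9534 2.9451
59.1125 41.6310 21.6359 5.6487 0.0000
66.7634 50.7566 31.6646 10.8342 0.0000 0.0000
73.7690 59.1125 41.6310 20.7800 0.0000 0.0000 0.0000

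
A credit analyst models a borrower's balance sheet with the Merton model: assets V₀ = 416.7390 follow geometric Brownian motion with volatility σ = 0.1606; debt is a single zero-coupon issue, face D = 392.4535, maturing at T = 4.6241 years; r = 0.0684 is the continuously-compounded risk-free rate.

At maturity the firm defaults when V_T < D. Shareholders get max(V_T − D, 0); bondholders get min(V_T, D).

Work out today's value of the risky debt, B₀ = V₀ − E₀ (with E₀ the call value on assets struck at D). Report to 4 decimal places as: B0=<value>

Equity is a call on the firm's assets struck at D = 392.4535:
d₁ = [ln(V₀/D) + (r + σ²/2)T] / (σ√T)
   = [ln(416.7390/392.4535) + (0.0684 + 0.5·0.1606²)·4.6241] / (0.1606·√4.6241)
   = [0.060042 + 0.375922] / 0.345350 = 1.262383
d₂ = d₁ − σ√T = 1.262383 − 0.345350 = 0.917033
N(d₁) = 0.896595,  N(d₂) = 0.820437,  e^(−rT) = 0.728849
E₀ = V₀·N(d₁) − D·e^(−rT)·N(d₂)
   = 416.7390·0.896595 − 392.4535·0.728849·0.820437 = 138.968463
B₀ = V₀ − E₀ = 416.7390 − 138.968463 = 277.770537

B0=277.7705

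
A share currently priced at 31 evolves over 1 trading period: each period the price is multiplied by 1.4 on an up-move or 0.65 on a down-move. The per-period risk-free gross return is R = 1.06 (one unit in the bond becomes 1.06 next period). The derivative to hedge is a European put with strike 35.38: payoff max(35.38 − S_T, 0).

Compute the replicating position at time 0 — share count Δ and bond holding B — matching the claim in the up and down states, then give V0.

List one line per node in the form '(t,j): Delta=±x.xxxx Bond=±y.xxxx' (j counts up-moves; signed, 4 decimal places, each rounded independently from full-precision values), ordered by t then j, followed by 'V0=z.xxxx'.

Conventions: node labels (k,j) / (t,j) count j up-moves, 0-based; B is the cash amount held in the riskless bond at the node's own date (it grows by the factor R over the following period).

The replicating-portfolio and risk-neutral prices coincide; use p* = (1.06−0.65)/(1.4−0.65) = 0.5467 for the latter.
Terminal payoffs: V(1,0)=15.2300, V(1,1)=0.0000
  t=0,j=0: stock 31.0000 → up 43.4000 (V=0.0000), down 20.1500 (V=15.2300). Price 6.5135; hedge Δ=-0.6551, bond B=26.8201.
Check: Δ(0,0)·S0 + B(0,0) = 6.5135 = V0.

(0,0): Delta=-0.6551 Bond=26.8201
V0=6.5135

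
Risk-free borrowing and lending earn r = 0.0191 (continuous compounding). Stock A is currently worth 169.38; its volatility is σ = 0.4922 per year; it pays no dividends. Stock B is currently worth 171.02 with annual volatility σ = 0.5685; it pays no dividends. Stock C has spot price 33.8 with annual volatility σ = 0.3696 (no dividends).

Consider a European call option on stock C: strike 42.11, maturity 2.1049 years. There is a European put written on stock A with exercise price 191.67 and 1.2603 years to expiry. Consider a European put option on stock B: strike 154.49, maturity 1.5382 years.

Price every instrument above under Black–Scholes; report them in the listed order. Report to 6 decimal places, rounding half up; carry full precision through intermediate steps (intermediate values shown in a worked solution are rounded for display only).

price(stock C call K=42.11) = 4.946964
price(stock A put K=191.67) = 48.275365
price(stock B put K=154.49) = 34.461305

[stock C call K=42.11]
σ√T = 0.3696·√2.1049 = 0.536226
d₁ = (ln(S/K) + (r+σ²/2)T) / (σ√T) = (ln(33.8/42.11) + (0.0191+0.3696²/2)·2.1049) / 0.536226 = (-0.219824 + 0.183973) / 0.536226 = -0.066860
d₂ = d₁ − σ√T = -0.066860 − 0.536226 = -0.603085
e^{−rT} = 0.960594
N(d₁) = 0.473347,  N(d₂) = 0.273226
price = S·N(d₁) − K·e^{−rT}·N(d₂) = 15.999121 − 11.052156 = 4.946964
[stock A put K=191.67]
σ√T = 0.4922·√1.2603 = 0.552559
d₁ = (ln(S/K) + (r+σ²/2)T) / (σ√T) = (ln(169.38/191.67) + (0.0191+0.4922²/2)·1.2603) / 0.552559 = (-0.123630 + 0.176732) / 0.552559 = 0.096102
d₂ = d₁ − σ√T = 0.096102 − 0.552559 = -0.456457
e^{−rT} = 0.976216
N(−d₁) = 0.461720,  N(−d₂) = 0.675969
price = K·e^{−rT}·N(−d₂) − S·N(−d₁) = 126.481468 − 78.206103 = 48.275365
[stock B put K=154.49]
σ√T = 0.5685·√1.5382 = 0.705078
d₁ = (ln(S/K) + (r+σ²/2)T) / (σ√T) = (ln(171.02/154.49) + (0.0191+0.5685²/2)·1.5382) / 0.705078 = (0.101651 + 0.277947) / 0.705078 = 0.538378
d₂ = d₁ − σ√T = 0.538378 − 0.705078 = -0.166700
e^{−rT} = 0.971048
N(−d₁) = 0.295158,  N(−d₂) = 0.566197
price = K·e^{−rT}·N(−d₂) − S·N(−d₁) = 84.939261 − 50.477957 = 34.461305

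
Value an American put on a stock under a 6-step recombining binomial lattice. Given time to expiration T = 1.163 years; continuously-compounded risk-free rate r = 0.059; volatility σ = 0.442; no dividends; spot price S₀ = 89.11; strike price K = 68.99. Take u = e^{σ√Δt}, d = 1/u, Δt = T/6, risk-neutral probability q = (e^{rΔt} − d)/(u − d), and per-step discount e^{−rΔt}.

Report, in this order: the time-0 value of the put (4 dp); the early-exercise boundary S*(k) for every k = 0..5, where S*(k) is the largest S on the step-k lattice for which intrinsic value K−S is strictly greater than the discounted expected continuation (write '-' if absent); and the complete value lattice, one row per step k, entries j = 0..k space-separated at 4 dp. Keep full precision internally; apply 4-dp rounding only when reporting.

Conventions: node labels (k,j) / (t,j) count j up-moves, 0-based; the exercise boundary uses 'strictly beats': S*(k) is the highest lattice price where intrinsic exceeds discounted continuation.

Δt=0.19383, u=1.21482, d=0.82317, q=0.48087, disc=e^(-rΔt)=0.98863
k=6 terminal: V=max(K-S,0) → 41.2663 28.0756 8.6088 0.0000 0.0000 0.0000 0.0000
k=5: j=0 S=33.6794 intr=35.3106 cont=34.5261 V=35.3106[EX]; j=1 S=49.7037 intr=19.2863 cont=18.5018 V=19.2863[EX]; j=2 S=73.3523 intr=0.0000 cont=4.4183 V=4.4183[hold]; j=3 S=108.2527 intr=0.0000 cont=0.0000 V=0.0000[hold]; j=4 S=159.7585 intr=0.0000 cont=0.0000 V=0.0000[hold]; j=5 S=235.7701 intr=0.0000 cont=0.0000 V=0.0000[hold]  S*(5)=49.7037
k=4: j=0 S=40.9144 intr=28.0756 cont=27.2911 V=28.0756[EX]; j=1 S=60.3812 intr=8.6088 cont=11.9987 V=11.9987[hold]; j=2 S=89.1100 intr=0.0000 cont=2.2676 V=2.2676[hold]; j=3 S=131.5078 intr=0.0000 cont=0.0000 V=0.0000[hold]; j=4 S=194.0780 intr=0.0000 cont=0.0000 V=0.0000[hold]  S*(4)=40.9144
k=3: j=0 S=49.7037 intr=19.2863 cont=20.1133 V=20.1133[hold]; j=1 S=73.3523 intr=0.0000 cont=7.2360 V=7.2360[hold]; j=2 S=108.2527 intr=0.0000 cont=1.1638 V=1.1638[hold]; j=3 S=159.7585 intr=0.0000 cont=0.0000 V=0.0000[hold]  S*(3)=-
k=2: j=0 S=60.3812 intr=8.6088 cont=13.7627 V=13.7627[hold]; j=1 S=89.1100 intr=0.0000 cont=4.2670 V=4.2670[hold]; j=2 S=131.5078 intr=0.0000 cont=0.5973 V=0.5973[hold]  S*(2)=-
k=1: j=0 S=73.3523 intr=0.0000 cont=9.0919 V=9.0919[hold]; j=1 S=108.2527 intr=0.0000 cont=2.4739 V=2.4739[hold]  S*(1)=-
k=0: j=0 S=89.1100 intr=0.0000 cont=5.8423 V=5.8423[hold]  S*(0)=-

price = 5.8423
boundary = - - - - 40.9144 49.7037
tree:
5.8423
9.0919 2.4739
13.7627 4.2670 0.5973
20.1133 7.2360 1.1638 0.0000
28.0756 11.9987 2.2676 0.0000 0.0000
35.3106 19.2863 4.4183 0.0000 0.0000 0.0000
41.2663 28.0756 8.6088 0.0000 0.0000 0.0000 0.0000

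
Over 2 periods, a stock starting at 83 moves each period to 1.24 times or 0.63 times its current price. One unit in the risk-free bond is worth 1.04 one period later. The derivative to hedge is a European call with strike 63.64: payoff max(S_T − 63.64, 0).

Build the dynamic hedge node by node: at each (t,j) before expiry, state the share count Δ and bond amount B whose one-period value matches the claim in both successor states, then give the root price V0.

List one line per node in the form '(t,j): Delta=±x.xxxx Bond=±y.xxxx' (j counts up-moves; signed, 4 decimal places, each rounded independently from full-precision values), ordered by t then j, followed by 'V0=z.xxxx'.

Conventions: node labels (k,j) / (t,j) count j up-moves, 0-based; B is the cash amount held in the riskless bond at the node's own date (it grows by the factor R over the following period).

Risk-neutral probability p* = (R−d)/(u−d) = (1.04−0.63)/(1.24−0.63) = 0.6721.
Expiry values: V(2,0)=0.0000, V(2,1)=1.1996, V(2,2)=63.9808
Node (1,0) S=52.2900: V=(p*·1.1996+(1−p*)·0.0000)/1.04=0.7753; Δ=(1.1996−0.0000)/(64.8396−32.9427)=0.0376; B=V−Δ·S=-1.1913
Node (1,1) S=102.9200: V=(p*·63.9808+(1−p*)·1.1996)/1.04=41.7277; Δ=(63.9808−1.1996)/(127.6208−64.8396)=1.0000; B=V−Δ·S=-61.1923
Node (0,0) S=83.0000: V=(p*·41.7277+(1−p*)·0.7753)/1.04=27.2122; Δ=(41.7277−0.7753)/(102.9200−52.2900)=0.8089; B=V−Δ·S=-39.9229
Check: Δ(0,0)·S0 + B(0,0) = 27.2122 = V0.

(0,0): Delta=0.8089 Bond=-39.9229
(1,0): Delta=0.0376 Bond=-1.1913
(1,1): Delta=1.0000 Bond=-61.1923
V0=27.2122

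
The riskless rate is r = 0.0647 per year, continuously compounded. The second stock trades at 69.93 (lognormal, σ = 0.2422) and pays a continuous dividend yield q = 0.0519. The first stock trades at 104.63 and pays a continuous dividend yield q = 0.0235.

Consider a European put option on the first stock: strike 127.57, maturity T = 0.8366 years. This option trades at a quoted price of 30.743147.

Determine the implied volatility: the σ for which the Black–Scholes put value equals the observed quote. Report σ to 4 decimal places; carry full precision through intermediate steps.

sigma = 0.5041

At σ = 0.5041 the Black–Scholes value reproduces the quote:
σ√T = 0.5041·√0.8366 = 0.461079
d₁ = (ln(S/K) + (r−q+σ²/2)T) / (σ√T) = (ln(104.63/127.57) + (0.0647−0.0235+0.5041²/2)·0.8366) / 0.461079 = (-0.198235 + 0.140765) / 0.461079 = -0.124642
d₂ = d₁ − σ√T = -0.124642 − 0.461079 = -0.585721
e^{−rT} = 0.947311
e^{−qT} = 0.980532
N(−d₁) = 0.549597,  N(−d₂) = 0.720969
V = K·e^{−rT}·N(−d₂) − S·e^{−qT}·N(−d₁) = 87.127939 − 56.384792 = 30.743147 (the quoted price), and the Black–Scholes price is strictly increasing in σ, so σ is unique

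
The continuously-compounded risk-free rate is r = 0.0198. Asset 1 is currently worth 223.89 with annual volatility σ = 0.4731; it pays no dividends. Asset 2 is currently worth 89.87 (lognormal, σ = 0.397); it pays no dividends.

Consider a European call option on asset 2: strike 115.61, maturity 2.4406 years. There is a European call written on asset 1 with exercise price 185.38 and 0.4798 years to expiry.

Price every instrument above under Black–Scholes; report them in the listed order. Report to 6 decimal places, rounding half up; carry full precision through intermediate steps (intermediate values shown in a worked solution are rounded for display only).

price(asset 2 call K=115.61) = 15.465300
price(asset 1 call K=185.38) = 51.300151

[asset 2 call K=115.61]
σ√T = 0.397·√2.4406 = 0.620210
d₁ = (ln(S/K) + (r+σ²/2)T) / (σ√T) = (ln(89.87/115.61) + (0.0198+0.397²/2)·2.4406) / 0.620210 = (-0.251858 + 0.240654) / 0.620210 = -0.018065
d₂ = d₁ − σ√T = -0.018065 − 0.620210 = -0.638275
e^{−rT} = 0.952825
N(d₁) = 0.492793,  N(d₂) = 0.261647
price = S·N(d₁) − K·e^{−rT}·N(d₂) = 44.287350 − 28.822050 = 15.465300
[asset 1 call K=185.38]
σ√T = 0.4731·√0.4798 = 0.327705
d₁ = (ln(S/K) + (r+σ²/2)T) / (σ√T) = (ln(223.89/185.38) + (0.0198+0.4731²/2)·0.4798) / 0.327705 = (0.188747 + 0.063195) / 0.327705 = 0.768809
d₂ = d₁ − σ√T = 0.768809 − 0.327705 = 0.441104
e^{−rT} = 0.990545
N(d₁) = 0.778997,  N(d₂) = 0.670431
price = S·N(d₁) − K·e^{−rT}·N(d₂) = 174.409530 − 123.109379 = 51.300151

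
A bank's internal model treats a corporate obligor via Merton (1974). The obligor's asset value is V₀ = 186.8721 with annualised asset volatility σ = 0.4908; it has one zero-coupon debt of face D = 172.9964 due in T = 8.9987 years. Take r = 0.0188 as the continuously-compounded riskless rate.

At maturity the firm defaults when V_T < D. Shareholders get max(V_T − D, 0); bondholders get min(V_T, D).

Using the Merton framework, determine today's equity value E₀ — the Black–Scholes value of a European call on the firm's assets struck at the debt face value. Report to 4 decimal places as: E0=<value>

E0=111.0566

With assets at 186.8721 and a single debt payment of 172.9964 at 8.9987 years:
d₁ = [ln(V₀/D) + (r + σ²/2)T] / (σ√T)
   = [ln(186.8721/172.9964) + (0.0188 + 0.5·0.4908²)·8.9987] / (0.4908·√8.9987)
   = [0.077154 + 1.253000] / 1.472294 = 0.903457
d₂ = d₁ − σ√T = 0.903457 − 1.472294 = -0.568837
N(d₁) = 0.816858,  N(d₂) = 0.284733,  e^(−rT) = 0.844361
E₀ = V₀·N(d₁) − D·e^(−rT)·N(d₂)
   = 186.8721·0.816858 − 172.9964·0.844361·0.284733 = 111.056618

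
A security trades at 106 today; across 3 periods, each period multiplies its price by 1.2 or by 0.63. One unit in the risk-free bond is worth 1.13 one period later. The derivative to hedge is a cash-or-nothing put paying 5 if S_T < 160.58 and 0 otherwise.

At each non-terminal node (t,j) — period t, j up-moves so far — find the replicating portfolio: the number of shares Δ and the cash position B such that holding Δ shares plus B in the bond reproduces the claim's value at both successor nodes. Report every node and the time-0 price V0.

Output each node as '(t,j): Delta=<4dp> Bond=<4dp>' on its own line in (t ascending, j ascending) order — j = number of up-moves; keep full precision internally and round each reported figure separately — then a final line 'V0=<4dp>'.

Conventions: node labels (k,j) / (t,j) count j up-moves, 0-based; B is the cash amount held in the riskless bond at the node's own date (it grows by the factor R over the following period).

(0,0): Delta=-0.0499 Bond=6.4123
(1,0): Delta=0.0000 Bond=3.9157
(1,1): Delta=-0.0535 Bond=7.7122
(2,0): Delta=0.0000 Bond=4.4248
(2,1): Delta=0.0000 Bond=4.4248
(2,2): Delta=-0.0575 Bond=9.3153
V0=1.1263

Under the risk-neutral measure, an up-move has probability p* = (R−d)/(u−d) = 0.8772 and values discount at R = 1.13.
Terminal payoffs: V(3,0)=5.0000, V(3,1)=5.0000, V(3,2)=5.0000, V(3,3)=0.0000
Node (2,0) S=42.0714: V=(p*·5.0000+(1−p*)·5.0000)/1.13=4.4248; Δ=(5.0000−5.0000)/(50.4857−26.5050)=0.0000; B=V−Δ·S=4.4248
Node (2,1) S=80.1360: V=(p*·5.0000+(1−p*)·5.0000)/1.13=4.4248; Δ=(5.0000−5.0000)/(96.1632−50.4857)=0.0000; B=V−Δ·S=4.4248
Node (2,2) S=152.6400: V=(p*·0.0000+(1−p*)·5.0000)/1.13=0.5434; Δ=(0.0000−5.0000)/(183.1680−96.1632)=-0.0575; B=V−Δ·S=9.3153
Node (1,0) S=66.7800: V=(p*·4.4248+(1−p*)·4.4248)/1.13=3.9157; Δ=(4.4248−4.4248)/(80.1360−42.0714)=0.0000; B=V−Δ·S=3.9157
Node (1,1) S=127.2000: V=(p*·0.5434+(1−p*)·4.4248)/1.13=0.9027; Δ=(0.5434−4.4248)/(152.6400−80.1360)=-0.0535; B=V−Δ·S=7.7122
Node (0,0) S=106.0000: V=(p*·0.9027+(1−p*)·3.9157)/1.13=1.1263; Δ=(0.9027−3.9157)/(127.2000−66.7800)=-0.0499; B=V−Δ·S=6.4123
As a check, the time-0 holding Δ(0,0)·S0 + B(0,0) comes to 1.1263 — exactly V0.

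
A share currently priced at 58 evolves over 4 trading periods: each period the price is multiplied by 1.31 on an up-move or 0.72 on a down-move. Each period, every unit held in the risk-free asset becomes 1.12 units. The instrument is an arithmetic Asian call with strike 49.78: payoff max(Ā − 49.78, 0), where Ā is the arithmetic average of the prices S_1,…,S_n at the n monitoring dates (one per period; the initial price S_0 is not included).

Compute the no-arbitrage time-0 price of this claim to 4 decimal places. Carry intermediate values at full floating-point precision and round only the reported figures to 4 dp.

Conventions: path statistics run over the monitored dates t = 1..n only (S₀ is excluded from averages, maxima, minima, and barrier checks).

price = 18.8279

Risk-neutral up-probability p* = (R−d)/(u−d) = (1.12−0.72)/(1.31−0.72) = 0.6780; the claim prices as the p*-weighted sum of path payoffs discounted by R^4.
Enumerate all 2^4 = 16 price paths (U = up ×1.31, D = down ×0.72); each path with k up-moves has probability p*^k·(1−p*)^(4−k).
DDDD: Ā=27.2656, payoff=0.0000, prob=0.010755
UDDD: Ā=49.6083, payoff=0.0000, prob=0.022642
DUDD: Ā=41.0533, payoff=0.0000, prob=0.022642
UUDD: Ā=74.6941, payoff=24.9141, prob=0.047667
DDUD: Ā=34.8937, payoff=0.0000, prob=0.022642
UDUD: Ā=63.4871, payoff=13.7071, prob=0.047667
DUUD: Ā=54.9321, payoff=5.1521, prob=0.047667
UUUD: Ā=99.9458, payoff=50.1658, prob=0.100352
DDDU: Ā=30.4587, payoff=0.0000, prob=0.022642
UDDU: Ā=55.4180, payoff=5.6380, prob=0.047667
DUDU: Ā=46.8630, payoff=0.0000, prob=0.047667
UUDU: Ā=85.2646, payoff=35.4846, prob=0.100352
DDUU: Ā=40.7034, payoff=0.0000, prob=0.047667
UDUU: Ā=74.0576, payoff=24.2776, prob=0.100352
DUUU: Ā=65.5026, payoff=15.7226, prob=0.100352
UUUU: Ā=119.1783, payoff=69.3983, prob=0.211267
Price = Σ prob·payoff / R^4 = 29.626132 / 1.573519 = 18.8279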